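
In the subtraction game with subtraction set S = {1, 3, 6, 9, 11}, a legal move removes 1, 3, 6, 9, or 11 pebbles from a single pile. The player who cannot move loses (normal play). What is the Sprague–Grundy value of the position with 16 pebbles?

n :  0  1  2  3  4  5  6  7  8  9 10 11 12 13 14 15 16
G :  0  1  0  1  0  1  2  3  2  3  2  3  0  1  0  1  0

0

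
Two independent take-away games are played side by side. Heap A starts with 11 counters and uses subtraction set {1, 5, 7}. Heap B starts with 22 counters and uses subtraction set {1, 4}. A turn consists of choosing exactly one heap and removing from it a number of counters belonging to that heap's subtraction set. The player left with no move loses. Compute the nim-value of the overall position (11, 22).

Heap A, S = {1, 5, 7}:
n :  0  1  2  3  4  5  6  7  8  9 10 11
G :  0  1  0  1  0  1  0  1  0  1  0  1
G_A(11) = 1.
Heap B, S = {1, 4}:
n :  0  1  2  3  4  5  6  7  8  9 10 11 12 13 14 15 16 17 18 19 20 21 22
G :  0  1  0  1  2  0  1  0  1  2  0  1  0  1  2  0  1  0  1  2  0  1  0
G_B(22) = 0.
Combined Grundy value = 1 ⊕ 0 = 1.

1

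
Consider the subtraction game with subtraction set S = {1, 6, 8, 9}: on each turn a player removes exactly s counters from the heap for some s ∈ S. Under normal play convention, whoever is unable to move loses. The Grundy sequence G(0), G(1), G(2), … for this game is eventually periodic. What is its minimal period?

n :  0  1  2  3  4  5  6  7  8  9 10 11 12 13 14 15 16 17 18 19 20 21 22 23 24 25 26 27 28 29 30 31 32 33 34 35
G :  0  1  0  1  0  1  2  0  1  2  3  2  3  2  0  1  2  0  1  0  1  0  1  2  0  1  2  3  2  3  2  0  1  2  0  1
G(n+17) = G(n) holds for n = 0,…,8 (a full window of length max(S) = 9), so the sequence is purely periodic with period 17.

17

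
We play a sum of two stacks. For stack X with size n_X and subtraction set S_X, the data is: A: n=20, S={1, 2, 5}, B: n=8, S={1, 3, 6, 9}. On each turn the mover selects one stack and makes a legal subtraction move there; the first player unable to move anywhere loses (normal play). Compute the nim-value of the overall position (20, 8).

0

Stack A, S = {1, 2, 5}:
G(0) = 0
G(1) = mex{0} = 1
G(2) = mex{1,0} = 2
G(3) = mex{2,1} = 0
G(4) = mex{0,2} = 1
G(5) = mex{1,0,0} = 2
G(6) = mex{2,1,1} = 0
G(7) = mex{0,2,2} = 1
G(8) = mex{1,0,0} = 2
G(9) = mex{2,1,1} = 0
G(10) = mex{0,2,2} = 1
G(11) = mex{1,0,0} = 2
G(12) = mex{2,1,1} = 0
G(13) = mex{0,2,2} = 1
G(14) = mex{1,0,0} = 2
G(15) = mex{2,1,1} = 0
G(16) = mex{0,2,2} = 1
G(17) = mex{1,0,0} = 2
G(18) = mex{2,1,1} = 0
G(19) = mex{0,2,2} = 1
G(20) = mex{1,0,0} = 2
G_A(20) = 2.
Stack B, S = {1, 3, 6, 9}:
n : 0 1 2 3 4 5 6 7 8
G : 0 1 0 1 0 1 2 3 2
G_B(8) = 2.
Combined Grundy value = 2 ⊕ 2 = 0.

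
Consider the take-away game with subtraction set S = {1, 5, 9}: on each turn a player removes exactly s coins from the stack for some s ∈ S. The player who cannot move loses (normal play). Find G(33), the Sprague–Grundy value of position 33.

n :  0  1  2  3  4  5  6  7  8  9 10 11 12 13 14 15 16 17 18 19 20 21 22 23 24 25 26 27 28 29 30 31 32 33
G :  0  1  0  1  0  1  0  1  0  1  0  1  0  1  0  1  0  1  0  1  0  1  0  1  0  1  0  1  0  1  0  1  0  1

1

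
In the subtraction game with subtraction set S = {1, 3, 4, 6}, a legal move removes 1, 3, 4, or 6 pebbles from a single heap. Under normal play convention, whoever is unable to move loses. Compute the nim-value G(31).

G(0) = 0
G(1) = mex{0} = 1
G(2) = mex{1} = 0
G(3) = mex{0,0} = 1
G(4) = mex{1,1,0} = 2
G(5) = mex{2,0,1} = 3
G(6) = mex{3,1,0,0} = 2
G(7) = mex{2,2,1,1} = 0
G(8) = mex{0,3,2,0} = 1
G(9) = mex{1,2,3,1} = 0
G(10) = mex{0,0,2,2} = 1
G(11) = mex{1,1,0,3} = 2
G(12) = mex{2,0,1,2} = 3
G(13) = mex{3,1,0,0} = 2
G(14) = mex{2,2,1,1} = 0
G(15) = mex{0,3,2,0} = 1
G(16) = mex{1,2,3,1} = 0
G(17) = mex{0,0,2,2} = 1
G(18) = mex{1,1,0,3} = 2
G(19) = mex{2,0,1,2} = 3
G(20) = mex{3,1,0,0} = 2
G(21) = mex{2,2,1,1} = 0
G(22) = mex{0,3,2,0} = 1
G(23) = mex{1,2,3,1} = 0
G(24) = mex{0,0,2,2} = 1
G(25) = mex{1,1,0,3} = 2
G(26) = mex{2,0,1,2} = 3
G(27) = mex{3,1,0,0} = 2
G(28) = mex{2,2,1,1} = 0
G(29) = mex{0,3,2,0} = 1
G(30) = mex{1,2,3,1} = 0
G(31) = mex{0,0,2,2} = 1

1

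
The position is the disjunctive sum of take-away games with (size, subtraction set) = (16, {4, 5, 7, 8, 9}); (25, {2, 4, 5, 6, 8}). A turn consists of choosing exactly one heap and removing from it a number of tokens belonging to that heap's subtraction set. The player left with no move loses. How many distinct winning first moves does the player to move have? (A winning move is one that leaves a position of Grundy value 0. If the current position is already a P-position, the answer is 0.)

5

Heap A, S = {4, 5, 7, 8, 9}:
G(0) = 0
G(1) = mex{} = 0
G(2) = mex{} = 0
G(3) = mex{} = 0
G(4) = mex{0} = 1
G(5) = mex{0,0} = 1
G(6) = mex{0,0} = 1
G(7) = mex{0,0,0} = 1
G(8) = mex{1,0,0,0} = 2
G(9) = mex{1,1,0,0,0} = 2
G(10) = mex{1,1,0,0,0} = 2
G(11) = mex{1,1,1,0,0} = 2
G(12) = mex{2,1,1,1,0} = 3
G(13) = mex{2,2,1,1,1} = 0
G(14) = mex{2,2,1,1,1} = 0
G(15) = mex{2,2,2,1,1} = 0
G(16) = mex{3,2,2,2,1} = 0
G_A(16) = 0.
Heap B, S = {2, 4, 5, 6, 8}:
G(0) = 0
G(1) = mex{} = 0
G(2) = mex{0} = 1
G(3) = mex{0} = 1
G(4) = mex{1,0} = 2
G(5) = mex{1,0,0} = 2
G(6) = mex{2,1,0,0} = 3
G(7) = mex{2,1,1,0} = 3
G(8) = mex{3,2,1,1,0} = 4
G(9) = mex{3,2,2,1,0} = 4
G(10) = mex{4,3,2,2,1} = 0
G(11) = mex{4,3,3,2,1} = 0
G(12) = mex{0,4,3,3,2} = 1
G(13) = mex{0,4,4,3,2} = 1
G(14) = mex{1,0,4,4,3} = 2
G(15) = mex{1,0,0,4,3} = 2
G(16) = mex{2,1,0,0,4} = 3
G(17) = mex{2,1,1,0,4} = 3
G(18) = mex{3,2,1,1,0} = 4
G(19) = mex{3,2,2,1,0} = 4
G(20) = mex{4,3,2,2,1} = 0
G(21) = mex{4,3,3,2,1} = 0
G(22) = mex{0,4,3,3,2} = 1
G(23) = mex{0,4,4,3,2} = 1
G(24) = mex{1,0,4,4,3} = 2
G(25) = mex{1,0,0,4,3} = 2
G_B(25) = 2.
Combined Grundy value = 0 ⊕ 2 = 2.
A winning move leaves total XOR = 0, i.e. changes one component's Grundy value g to g ⊕ X where X is the current total.
Heap A: need g' = 0⊕2 = 2. Options: 16−4→G=3, 16−5→G=2, 16−7→G=2, 16−8→G=2, 16−9→G=1. Hits: 3.
Heap B: need g' = 2⊕2 = 0. Options: 25−2→G=1, 25−4→G=0, 25−5→G=0, 25−6→G=4, 25−8→G=3. Hits: 2.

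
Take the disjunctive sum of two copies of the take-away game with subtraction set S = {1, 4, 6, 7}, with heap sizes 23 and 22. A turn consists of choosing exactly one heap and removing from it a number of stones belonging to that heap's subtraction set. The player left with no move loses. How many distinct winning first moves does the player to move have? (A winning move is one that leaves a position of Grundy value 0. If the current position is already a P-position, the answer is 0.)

All heaps use S = {1, 4, 6, 7}:
n :  0  1  2  3  4  5  6  7  8  9 10 11 12 13 14 15 16 17 18 19 20 21 22 23
G :  0  1  0  1  2  0  1  2  3  2  0  1  2  0  1  0  1  2  0  1  2  3  2  0
Heap A: G(23) = 0.
Heap B: G(22) = 2.
Combined Grundy value = 0 ⊕ 2 = 2.
A winning move leaves total XOR = 0, i.e. changes one component's Grundy value g to g ⊕ X where X is the current total.
Heap A: need g' = 0⊕2 = 2. Options: 23−1→G=2, 23−4→G=1, 23−6→G=2, 23−7→G=1. Hits: 2.
Heap B: need g' = 2⊕2 = 0. Options: 22−1→G=3, 22−4→G=0, 22−6→G=1, 22−7→G=0. Hits: 2.

4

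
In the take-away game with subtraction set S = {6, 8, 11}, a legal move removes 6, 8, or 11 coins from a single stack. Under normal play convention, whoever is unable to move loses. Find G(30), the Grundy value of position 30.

G(0) = 0
G(1) = mex{} = 0
G(2) = mex{} = 0
G(3) = mex{} = 0
G(4) = mex{} = 0
G(5) = mex{} = 0
G(6) = mex{0} = 1
G(7) = mex{0} = 1
G(8) = mex{0,0} = 1
G(9) = mex{0,0} = 1
G(10) = mex{0,0} = 1
G(11) = mex{0,0,0} = 1
G(12) = mex{1,0,0} = 2
G(13) = mex{1,0,0} = 2
G(14) = mex{1,1,0} = 2
G(15) = mex{1,1,0} = 2
G(16) = mex{1,1,0} = 2
G(17) = mex{1,1,1} = 0
G(18) = mex{2,1,1} = 0
G(19) = mex{2,1,1} = 0
G(20) = mex{2,2,1} = 0
G(21) = mex{2,2,1} = 0
G(22) = mex{2,2,1} = 0
G(23) = mex{0,2,2} = 1
G(24) = mex{0,2,2} = 1
G(25) = mex{0,0,2} = 1
G(26) = mex{0,0,2} = 1
G(27) = mex{0,0,2} = 1
G(28) = mex{0,0,0} = 1
G(29) = mex{1,0,0} = 2
G(30) = mex{1,0,0} = 2

2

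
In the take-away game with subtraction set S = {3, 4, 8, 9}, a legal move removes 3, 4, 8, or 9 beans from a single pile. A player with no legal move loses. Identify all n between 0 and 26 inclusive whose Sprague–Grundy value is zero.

G(0) = 0
G(1) = mex{} = 0
G(2) = mex{} = 0
G(3) = mex{0} = 1
G(4) = mex{0,0} = 1
G(5) = mex{0,0} = 1
G(6) = mex{1,0} = 2
G(7) = mex{1,1} = 0
G(8) = mex{1,1,0} = 2
G(9) = mex{2,1,0,0} = 3
G(10) = mex{0,2,0,0} = 1
G(11) = mex{2,0,1,0} = 3
G(12) = mex{3,2,1,1} = 0
G(13) = mex{1,3,1,1} = 0
G(14) = mex{3,1,2,1} = 0
G(15) = mex{0,3,0,2} = 1
G(16) = mex{0,0,2,0} = 1
G(17) = mex{0,0,3,2} = 1
G(18) = mex{1,0,1,3} = 2
G(19) = mex{1,1,3,1} = 0
G(20) = mex{1,1,0,3} = 2
G(21) = mex{2,1,0,0} = 3
G(22) = mex{0,2,0,0} = 1
G(23) = mex{2,0,1,0} = 3
G(24) = mex{3,2,1,1} = 0
G(25) = mex{1,3,1,1} = 0
G(26) = mex{3,1,2,1} = 0
P-positions are exactly the n with G(n) = 0.

0, 1, 2, 7, 12, 13, 14, 19, 24, 25, 26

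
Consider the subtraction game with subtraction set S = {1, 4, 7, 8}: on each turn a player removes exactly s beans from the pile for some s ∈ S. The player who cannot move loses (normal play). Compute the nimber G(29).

n :  0  1  2  3  4  5  6  7  8  9 10 11 12 13 14 15 16 17 18 19 20 21 22 23 24 25 26 27 28 29
G :  0  1  0  1  2  0  1  2  3  2  3  0  1  3  0  1  0  1  2  3  2  4  3  2  3  0  1  0  1  2

2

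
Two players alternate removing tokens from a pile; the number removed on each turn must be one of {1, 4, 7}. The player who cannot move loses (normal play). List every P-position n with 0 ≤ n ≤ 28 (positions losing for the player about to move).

n :  0  1  2  3  4  5  6  7  8  9 10 11 12 13 14 15 16 17 18 19 20 21 22 23 24 25 26 27 28
G :  0  1  0  1  2  0  1  2  0  1  0  1  2  0  1  2  0  1  0  1  2  0  1  2  0  1  0  1  2
P-positions are exactly the n with G(n) = 0.

0, 2, 5, 8, 10, 13, 16, 18, 21, 24, 26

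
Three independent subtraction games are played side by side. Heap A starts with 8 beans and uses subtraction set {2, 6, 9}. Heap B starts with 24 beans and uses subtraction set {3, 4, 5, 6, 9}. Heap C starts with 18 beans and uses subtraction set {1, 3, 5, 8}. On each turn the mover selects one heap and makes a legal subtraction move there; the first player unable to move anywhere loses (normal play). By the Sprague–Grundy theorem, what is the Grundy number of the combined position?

Heap A, S = {2, 6, 9}:
G(0) = 0
G(1) = mex{} = 0
G(2) = mex{0} = 1
G(3) = mex{0} = 1
G(4) = mex{1} = 0
G(5) = mex{1} = 0
G(6) = mex{0,0} = 1
G(7) = mex{0,0} = 1
G(8) = mex{1,1} = 0
G_A(8) = 0.
Heap B, S = {3, 4, 5, 6, 9}:
n :  0  1  2  3  4  5  6  7  8  9 10 11 12 13 14 15 16 17 18 19 20 21 22 23 24
G :  0  0  0  1  1  1  2  2  2  3  3  3  0  0  0  1  1  1  2  2  2  3  3  3  0
G_B(24) = 0.
Heap C, S = {1, 3, 5, 8}:
G(0) = 0
G(1) = mex{0} = 1
G(2) = mex{1} = 0
G(3) = mex{0,0} = 1
G(4) = mex{1,1} = 0
G(5) = mex{0,0,0} = 1
G(6) = mex{1,1,1} = 0
G(7) = mex{0,0,0} = 1
G(8) = mex{1,1,1,0} = 2
G(9) = mex{2,0,0,1} = 3
G(10) = mex{3,1,1,0} = 2
G(11) = mex{2,2,0,1} = 3
G(12) = mex{3,3,1,0} = 2
G(13) = mex{2,2,2,1} = 0
G(14) = mex{0,3,3,0} = 1
G(15) = mex{1,2,2,1} = 0
G(16) = mex{0,0,3,2} = 1
G(17) = mex{1,1,2,3} = 0
G(18) = mex{0,0,0,2} = 1
G_C(18) = 1.
Combined Grundy value = 0 ⊕ 0 ⊕ 1 = 1.

1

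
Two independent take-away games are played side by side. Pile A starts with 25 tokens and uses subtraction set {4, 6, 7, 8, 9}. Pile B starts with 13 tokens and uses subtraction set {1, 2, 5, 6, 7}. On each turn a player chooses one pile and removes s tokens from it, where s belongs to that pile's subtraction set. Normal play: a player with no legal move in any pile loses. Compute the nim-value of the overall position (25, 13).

1

Pile A, S = {4, 6, 7, 8, 9}:
G(0) = 0
G(1) = mex{} = 0
G(2) = mex{} = 0
G(3) = mex{} = 0
G(4) = mex{0} = 1
G(5) = mex{0} = 1
G(6) = mex{0,0} = 1
G(7) = mex{0,0,0} = 1
G(8) = mex{1,0,0,0} = 2
G(9) = mex{1,0,0,0,0} = 2
G(10) = mex{1,1,0,0,0} = 2
G(11) = mex{1,1,1,0,0} = 2
G(12) = mex{2,1,1,1,0} = 3
G(13) = mex{2,1,1,1,1} = 0
G(14) = mex{2,2,1,1,1} = 0
G(15) = mex{2,2,2,1,1} = 0
G(16) = mex{3,2,2,2,1} = 0
G(17) = mex{0,2,2,2,2} = 1
G(18) = mex{0,3,2,2,2} = 1
G(19) = mex{0,0,3,2,2} = 1
G(20) = mex{0,0,0,3,2} = 1
G(21) = mex{1,0,0,0,3} = 2
G(22) = mex{1,0,0,0,0} = 2
G(23) = mex{1,1,0,0,0} = 2
G(24) = mex{1,1,1,0,0} = 2
G(25) = mex{2,1,1,1,0} = 3
G_A(25) = 3.
Pile B, S = {1, 2, 5, 6, 7}:
n :  0  1  2  3  4  5  6  7  8  9 10 11 12 13
G :  0  1  2  0  1  2  3  4  5  3  4  0  1  2
G_B(13) = 2.
Combined Grundy value = 3 ⊕ 2 = 1.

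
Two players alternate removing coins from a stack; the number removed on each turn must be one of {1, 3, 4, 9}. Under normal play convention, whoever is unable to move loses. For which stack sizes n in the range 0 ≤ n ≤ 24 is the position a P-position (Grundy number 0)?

0, 2, 7, 12, 14, 19, 24

n :  0  1  2  3  4  5  6  7  8  9 10 11 12 13 14 15 16 17 18 19 20 21 22 23 24
G :  0  1  0  1  2  3  2  0  1  4  3  2  0  1  0  1  2  3  2  0  1  4  3  2  0
P-positions are exactly the n with G(n) = 0.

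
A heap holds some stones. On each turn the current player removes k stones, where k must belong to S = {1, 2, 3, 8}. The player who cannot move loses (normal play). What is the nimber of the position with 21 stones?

3

G(0) = 0
G(1) = mex{0} = 1
G(2) = mex{1,0} = 2
G(3) = mex{2,1,0} = 3
G(4) = mex{3,2,1} = 0
G(5) = mex{0,3,2} = 1
G(6) = mex{1,0,3} = 2
G(7) = mex{2,1,0} = 3
G(8) = mex{3,2,1,0} = 4
G(9) = mex{4,3,2,1} = 0
G(10) = mex{0,4,3,2} = 1
G(11) = mex{1,0,4,3} = 2
G(12) = mex{2,1,0,0} = 3
G(13) = mex{3,2,1,1} = 0
G(14) = mex{0,3,2,2} = 1
G(15) = mex{1,0,3,3} = 2
G(16) = mex{2,1,0,4} = 3
G(17) = mex{3,2,1,0} = 4
G(18) = mex{4,3,2,1} = 0
G(19) = mex{0,4,3,2} = 1
G(20) = mex{1,0,4,3} = 2
G(21) = mex{2,1,0,0} = 3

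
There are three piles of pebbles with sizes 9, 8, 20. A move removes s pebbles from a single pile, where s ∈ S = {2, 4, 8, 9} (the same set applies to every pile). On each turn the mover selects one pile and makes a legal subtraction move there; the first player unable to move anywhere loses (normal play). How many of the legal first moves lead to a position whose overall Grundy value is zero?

All piles use S = {2, 4, 8, 9}:
G(0) = 0
G(1) = mex{} = 0
G(2) = mex{0} = 1
G(3) = mex{0} = 1
G(4) = mex{1,0} = 2
G(5) = mex{1,0} = 2
G(6) = mex{2,1} = 0
G(7) = mex{2,1} = 0
G(8) = mex{0,2,0} = 1
G(9) = mex{0,2,0,0} = 1
G(10) = mex{1,0,1,0} = 2
G(11) = mex{1,0,1,1} = 2
G(12) = mex{2,1,2,1} = 0
G(13) = mex{2,1,2,2} = 0
G(14) = mex{0,2,0,2} = 1
G(15) = mex{0,2,0,0} = 1
G(16) = mex{1,0,1,0} = 2
G(17) = mex{1,0,1,1} = 2
G(18) = mex{2,1,2,1} = 0
G(19) = mex{2,1,2,2} = 0
G(20) = mex{0,2,0,2} = 1
Pile A: G(9) = 1.
Pile B: G(8) = 1.
Pile C: G(20) = 1.
Combined Grundy value = 1 ⊕ 1 ⊕ 1 = 1.
A winning move leaves total XOR = 0, i.e. changes one component's Grundy value g to g ⊕ X where X is the current total.
Pile A: need g' = 1⊕1 = 0. Options: 9−2→G=0, 9−4→G=2, 9−8→G=0, 9−9→G=0. Hits: 3.
Pile B: need g' = 1⊕1 = 0. Options: 8−2→G=0, 8−4→G=2, 8−8→G=0. Hits: 2.
Pile C: need g' = 1⊕1 = 0. Options: 20−2→G=0, 20−4→G=2, 20−8→G=0, 20−9→G=2. Hits: 2.

7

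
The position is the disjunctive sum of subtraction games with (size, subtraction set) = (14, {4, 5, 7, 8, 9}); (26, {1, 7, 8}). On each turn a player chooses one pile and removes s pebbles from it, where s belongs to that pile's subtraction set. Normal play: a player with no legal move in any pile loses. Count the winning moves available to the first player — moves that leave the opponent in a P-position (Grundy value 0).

Pile A, S = {4, 5, 7, 8, 9}:
G(0) = 0
G(1) = mex{} = 0
G(2) = mex{} = 0
G(3) = mex{} = 0
G(4) = mex{0} = 1
G(5) = mex{0,0} = 1
G(6) = mex{0,0} = 1
G(7) = mex{0,0,0} = 1
G(8) = mex{1,0,0,0} = 2
G(9) = mex{1,1,0,0,0} = 2
G(10) = mex{1,1,0,0,0} = 2
G(11) = mex{1,1,1,0,0} = 2
G(12) = mex{2,1,1,1,0} = 3
G(13) = mex{2,2,1,1,1} = 0
G(14) = mex{2,2,1,1,1} = 0
G_A(14) = 0.
Pile B, S = {1, 7, 8}:
n :  0  1  2  3  4  5  6  7  8  9 10 11 12 13 14 15 16 17 18 19 20 21 22 23 24 25 26
G :  0  1  0  1  0  1  0  1  2  3  2  3  2  3  2  0  1  0  1  0  1  0  1  2  3  2  3
G_B(26) = 3.
Combined Grundy value = 0 ⊕ 3 = 3.
A winning move leaves total XOR = 0, i.e. changes one component's Grundy value g to g ⊕ X where X is the current total.
Pile A: need g' = 0⊕3 = 3. Options: 14−4→G=2, 14−5→G=2, 14−7→G=1, 14−8→G=1, 14−9→G=1. Hits: 0.
Pile B: need g' = 3⊕3 = 0. Options: 26−1→G=2, 26−7→G=0, 26−8→G=1. Hits: 1.

1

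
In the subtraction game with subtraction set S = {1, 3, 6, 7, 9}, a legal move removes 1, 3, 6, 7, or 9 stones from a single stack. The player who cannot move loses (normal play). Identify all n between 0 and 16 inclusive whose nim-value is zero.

0, 2, 4, 12, 14, 16

n :  0  1  2  3  4  5  6  7  8  9 10 11 12 13 14 15 16
G :  0  1  0  1  0  1  2  3  2  3  2  3  0  1  0  1  0
P-positions are exactly the n with G(n) = 0.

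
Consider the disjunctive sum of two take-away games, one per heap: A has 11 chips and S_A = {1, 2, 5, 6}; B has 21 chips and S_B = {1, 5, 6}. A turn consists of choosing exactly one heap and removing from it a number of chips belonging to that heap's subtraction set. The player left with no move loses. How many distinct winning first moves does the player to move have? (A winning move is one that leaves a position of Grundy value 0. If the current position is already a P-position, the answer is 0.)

Heap A, S = {1, 2, 5, 6}:
n :  0  1  2  3  4  5  6  7  8  9 10 11
G :  0  1  2  0  1  2  3  0  1  2  0  1
G_A(11) = 1.
Heap B, S = {1, 5, 6}:
G(0) = 0
G(1) = mex{0} = 1
G(2) = mex{1} = 0
G(3) = mex{0} = 1
G(4) = mex{1} = 0
G(5) = mex{0,0} = 1
G(6) = mex{1,1,0} = 2
G(7) = mex{2,0,1} = 3
G(8) = mex{3,1,0} = 2
G(9) = mex{2,0,1} = 3
G(10) = mex{3,1,0} = 2
G(11) = mex{2,2,1} = 0
G(12) = mex{0,3,2} = 1
G(13) = mex{1,2,3} = 0
G(14) = mex{0,3,2} = 1
G(15) = mex{1,2,3} = 0
G(16) = mex{0,0,2} = 1
G(17) = mex{1,1,0} = 2
G(18) = mex{2,0,1} = 3
G(19) = mex{3,1,0} = 2
G(20) = mex{2,0,1} = 3
G(21) = mex{3,1,0} = 2
G_B(21) = 2.
Combined Grundy value = 1 ⊕ 2 = 3.
A winning move leaves total XOR = 0, i.e. changes one component's Grundy value g to g ⊕ X where X is the current total.
Heap A: need g' = 1⊕3 = 2. Options: 11−1→G=0, 11−2→G=2, 11−5→G=3, 11−6→G=2. Hits: 2.
Heap B: need g' = 2⊕3 = 1. Options: 21−1→G=3, 21−5→G=1, 21−6→G=0. Hits: 1.

3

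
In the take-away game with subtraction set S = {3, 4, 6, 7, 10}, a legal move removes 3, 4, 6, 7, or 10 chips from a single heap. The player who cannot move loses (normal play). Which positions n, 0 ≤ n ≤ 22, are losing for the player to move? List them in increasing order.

0, 1, 2, 13, 14, 15

G(0) = 0
G(1) = mex{} = 0
G(2) = mex{} = 0
G(3) = mex{0} = 1
G(4) = mex{0,0} = 1
G(5) = mex{0,0} = 1
G(6) = mex{1,0,0} = 2
G(7) = mex{1,1,0,0} = 2
G(8) = mex{1,1,0,0} = 2
G(9) = mex{2,1,1,0} = 3
G(10) = mex{2,2,1,1,0} = 3
G(11) = mex{2,2,1,1,0} = 3
G(12) = mex{3,2,2,1,0} = 4
G(13) = mex{3,3,2,2,1} = 0
G(14) = mex{3,3,2,2,1} = 0
G(15) = mex{4,3,3,2,1} = 0
G(16) = mex{0,4,3,3,2} = 1
G(17) = mex{0,0,3,3,2} = 1
G(18) = mex{0,0,4,3,2} = 1
G(19) = mex{1,0,0,4,3} = 2
G(20) = mex{1,1,0,0,3} = 2
G(21) = mex{1,1,0,0,3} = 2
G(22) = mex{2,1,1,0,4} = 3
P-positions are exactly the n with G(n) = 0.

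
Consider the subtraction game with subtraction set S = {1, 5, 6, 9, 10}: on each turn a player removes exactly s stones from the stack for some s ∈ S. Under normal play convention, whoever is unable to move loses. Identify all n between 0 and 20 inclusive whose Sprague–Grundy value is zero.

n :  0  1  2  3  4  5  6  7  8  9 10 11 12 13 14 15 16 17 18 19 20
G :  0  1  0  1  0  1  2  3  2  3  2  3  4  5  4  0  1  0  1  0  1
P-positions are exactly the n with G(n) = 0.

0, 2, 4, 15, 17, 19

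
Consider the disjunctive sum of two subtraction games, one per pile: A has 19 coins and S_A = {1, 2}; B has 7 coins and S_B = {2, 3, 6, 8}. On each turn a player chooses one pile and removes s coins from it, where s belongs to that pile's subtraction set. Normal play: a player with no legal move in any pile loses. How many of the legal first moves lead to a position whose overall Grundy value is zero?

Pile A, S = {1, 2}:
G(0) = 0
G(1) = mex{0} = 1
G(2) = mex{1,0} = 2
G(3) = mex{2,1} = 0
G(4) = mex{0,2} = 1
G(5) = mex{1,0} = 2
G(6) = mex{2,1} = 0
G(7) = mex{0,2} = 1
G(8) = mex{1,0} = 2
G(9) = mex{2,1} = 0
G(10) = mex{0,2} = 1
G(11) = mex{1,0} = 2
G(12) = mex{2,1} = 0
G(13) = mex{0,2} = 1
G(14) = mex{1,0} = 2
G(15) = mex{2,1} = 0
G(16) = mex{0,2} = 1
G(17) = mex{1,0} = 2
G(18) = mex{2,1} = 0
G(19) = mex{0,2} = 1
G_A(19) = 1.
Pile B, S = {2, 3, 6, 8}:
G(0) = 0
G(1) = mex{} = 0
G(2) = mex{0} = 1
G(3) = mex{0,0} = 1
G(4) = mex{1,0} = 2
G(5) = mex{1,1} = 0
G(6) = mex{2,1,0} = 3
G(7) = mex{0,2,0} = 1
G_B(7) = 1.
Combined Grundy value = 1 ⊕ 1 = 0.
A winning move leaves total XOR = 0, i.e. changes one component's Grundy value g to g ⊕ X where X is the current total.
Pile A: target g' = 1⊕0 = 1, but every legal move changes the Grundy value (mex property), so 0 moves.
Pile B: target g' = 1⊕0 = 1, but every legal move changes the Grundy value (mex property), so 0 moves.

0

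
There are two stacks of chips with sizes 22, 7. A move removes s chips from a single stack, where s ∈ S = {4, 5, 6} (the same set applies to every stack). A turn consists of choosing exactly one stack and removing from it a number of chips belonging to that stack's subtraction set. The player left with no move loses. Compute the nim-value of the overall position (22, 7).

All stacks use S = {4, 5, 6}:
G(0) = 0
G(1) = mex{} = 0
G(2) = mex{} = 0
G(3) = mex{} = 0
G(4) = mex{0} = 1
G(5) = mex{0,0} = 1
G(6) = mex{0,0,0} = 1
G(7) = mex{0,0,0} = 1
G(8) = mex{1,0,0} = 2
G(9) = mex{1,1,0} = 2
G(10) = mex{1,1,1} = 0
G(11) = mex{1,1,1} = 0
G(12) = mex{2,1,1} = 0
G(13) = mex{2,2,1} = 0
G(14) = mex{0,2,2} = 1
G(15) = mex{0,0,2} = 1
G(16) = mex{0,0,0} = 1
G(17) = mex{0,0,0} = 1
G(18) = mex{1,0,0} = 2
G(19) = mex{1,1,0} = 2
G(20) = mex{1,1,1} = 0
G(21) = mex{1,1,1} = 0
G(22) = mex{2,1,1} = 0
Stack A: G(22) = 0.
Stack B: G(7) = 1.
Combined Grundy value = 0 ⊕ 1 = 1.

1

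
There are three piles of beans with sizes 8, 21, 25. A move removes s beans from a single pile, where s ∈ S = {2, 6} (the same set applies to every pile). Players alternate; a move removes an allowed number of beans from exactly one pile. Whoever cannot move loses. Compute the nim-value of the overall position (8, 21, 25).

0

All piles use S = {2, 6}:
n :  0  1  2  3  4  5  6  7  8  9 10 11 12 13 14 15 16 17 18 19 20 21 22 23 24 25
G :  0  0  1  1  0  0  1  1  0  0  1  1  0  0  1  1  0  0  1  1  0  0  1  1  0  0
Pile A: G(8) = 0.
Pile B: G(21) = 0.
Pile C: G(25) = 0.
Combined Grundy value = 0 ⊕ 0 ⊕ 0 = 0.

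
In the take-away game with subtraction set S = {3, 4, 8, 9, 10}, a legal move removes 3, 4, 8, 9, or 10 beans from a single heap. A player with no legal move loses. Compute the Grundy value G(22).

G(0) = 0
G(1) = mex{} = 0
G(2) = mex{} = 0
G(3) = mex{0} = 1
G(4) = mex{0,0} = 1
G(5) = mex{0,0} = 1
G(6) = mex{1,0} = 2
G(7) = mex{1,1} = 0
G(8) = mex{1,1,0} = 2
G(9) = mex{2,1,0,0} = 3
G(10) = mex{0,2,0,0,0} = 1
G(11) = mex{2,0,1,0,0} = 3
G(12) = mex{3,2,1,1,0} = 4
G(13) = mex{1,3,1,1,1} = 0
G(14) = mex{3,1,2,1,1} = 0
G(15) = mex{4,3,0,2,1} = 5
G(16) = mex{0,4,2,0,2} = 1
G(17) = mex{0,0,3,2,0} = 1
G(18) = mex{5,0,1,3,2} = 4
G(19) = mex{1,5,3,1,3} = 0
G(20) = mex{1,1,4,3,1} = 0
G(21) = mex{4,1,0,4,3} = 2
G(22) = mex{0,4,0,0,4} = 1

1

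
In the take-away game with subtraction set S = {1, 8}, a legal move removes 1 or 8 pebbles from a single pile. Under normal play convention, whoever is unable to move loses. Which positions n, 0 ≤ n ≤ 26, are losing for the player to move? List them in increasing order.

G(0) = 0
G(1) = mex{0} = 1
G(2) = mex{1} = 0
G(3) = mex{0} = 1
G(4) = mex{1} = 0
G(5) = mex{0} = 1
G(6) = mex{1} = 0
G(7) = mex{0} = 1
G(8) = mex{1,0} = 2
G(9) = mex{2,1} = 0
G(10) = mex{0,0} = 1
G(11) = mex{1,1} = 0
G(12) = mex{0,0} = 1
G(13) = mex{1,1} = 0
G(14) = mex{0,0} = 1
G(15) = mex{1,1} = 0
G(16) = mex{0,2} = 1
G(17) = mex{1,0} = 2
G(18) = mex{2,1} = 0
G(19) = mex{0,0} = 1
G(20) = mex{1,1} = 0
G(21) = mex{0,0} = 1
G(22) = mex{1,1} = 0
G(23) = mex{0,0} = 1
G(24) = mex{1,1} = 0
G(25) = mex{0,2} = 1
G(26) = mex{1,0} = 2
P-positions are exactly the n with G(n) = 0.

0, 2, 4, 6, 9, 11, 13, 15, 18, 20, 22, 24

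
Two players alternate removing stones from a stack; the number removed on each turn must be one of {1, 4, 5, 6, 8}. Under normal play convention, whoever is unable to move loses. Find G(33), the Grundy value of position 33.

2

n :  0  1  2  3  4  5  6  7  8  9 10 11 12 13 14 15 16 17 18 19 20 21 22 23 24 25 26 27 28 29 30 31 32 33
G :  0  1  0  1  2  3  2  3  4  0  1  0  1  2  3  2  3  4  0  1  0  1  2  3  2  3  4  0  1  0  1  2  3  2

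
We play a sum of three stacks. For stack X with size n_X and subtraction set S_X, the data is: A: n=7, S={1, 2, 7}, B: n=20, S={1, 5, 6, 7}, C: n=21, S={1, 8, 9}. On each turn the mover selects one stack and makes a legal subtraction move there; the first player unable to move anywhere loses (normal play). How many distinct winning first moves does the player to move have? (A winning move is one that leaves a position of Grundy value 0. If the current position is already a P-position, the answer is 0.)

Stack A, S = {1, 2, 7}:
G(0) = 0
G(1) = mex{0} = 1
G(2) = mex{1,0} = 2
G(3) = mex{2,1} = 0
G(4) = mex{0,2} = 1
G(5) = mex{1,0} = 2
G(6) = mex{2,1} = 0
G(7) = mex{0,2,0} = 1
G_A(7) = 1.
Stack B, S = {1, 5, 6, 7}:
n :  0  1  2  3  4  5  6  7  8  9 10 11 12 13 14 15 16 17 18 19 20
G :  0  1  0  1  0  1  2  3  2  3  2  3  0  1  0  1  0  1  2  3  2
G_B(20) = 2.
Stack C, S = {1, 8, 9}:
G(0) = 0
G(1) = mex{0} = 1
G(2) = mex{1} = 0
G(3) = mex{0} = 1
G(4) = mex{1} = 0
G(5) = mex{0} = 1
G(6) = mex{1} = 0
G(7) = mex{0} = 1
G(8) = mex{1,0} = 2
G(9) = mex{2,1,0} = 3
G(10) = mex{3,0,1} = 2
G(11) = mex{2,1,0} = 3
G(12) = mex{3,0,1} = 2
G(13) = mex{2,1,0} = 3
G(14) = mex{3,0,1} = 2
G(15) = mex{2,1,0} = 3
G(16) = mex{3,2,1} = 0
G(17) = mex{0,3,2} = 1
G(18) = mex{1,2,3} = 0
G(19) = mex{0,3,2} = 1
G(20) = mex{1,2,3} = 0
G(21) = mex{0,3,2} = 1
G_C(21) = 1.
Combined Grundy value = 1 ⊕ 2 ⊕ 1 = 2.
A winning move leaves total XOR = 0, i.e. changes one component's Grundy value g to g ⊕ X where X is the current total.
Stack A: need g' = 1⊕2 = 3. Options: 7−1→G=0, 7−2→G=2, 7−7→G=0. Hits: 0.
Stack B: need g' = 2⊕2 = 0. Options: 20−1→G=3, 20−5→G=1, 20−6→G=0, 20−7→G=1. Hits: 1.
Stack C: need g' = 1⊕2 = 3. Options: 21−1→G=0, 21−8→G=3, 21−9→G=2. Hits: 1.

2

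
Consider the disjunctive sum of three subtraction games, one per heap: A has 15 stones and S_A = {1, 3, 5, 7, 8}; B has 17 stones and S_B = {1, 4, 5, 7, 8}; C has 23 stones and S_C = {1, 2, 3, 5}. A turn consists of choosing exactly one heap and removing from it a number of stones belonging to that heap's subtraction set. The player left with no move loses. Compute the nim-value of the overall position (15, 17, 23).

Heap A, S = {1, 3, 5, 7, 8}:
n :  0  1  2  3  4  5  6  7  8  9 10 11 12 13 14 15
G :  0  1  0  1  0  1  0  1  2  3  2  3  2  3  2  0
G_A(15) = 0.
Heap B, S = {1, 4, 5, 7, 8}:
n :  0  1  2  3  4  5  6  7  8  9 10 11 12 13 14 15 16 17
G :  0  1  0  1  2  3  2  3  4  5  4  0  1  0  1  2  3  2
G_B(17) = 2.
Heap C, S = {1, 2, 3, 5}:
G(0) = 0
G(1) = mex{0} = 1
G(2) = mex{1,0} = 2
G(3) = mex{2,1,0} = 3
G(4) = mex{3,2,1} = 0
G(5) = mex{0,3,2,0} = 1
G(6) = mex{1,0,3,1} = 2
G(7) = mex{2,1,0,2} = 3
G(8) = mex{3,2,1,3} = 0
G(9) = mex{0,3,2,0} = 1
G(10) = mex{1,0,3,1} = 2
G(11) = mex{2,1,0,2} = 3
G(12) = mex{3,2,1,3} = 0
G(13) = mex{0,3,2,0} = 1
G(14) = mex{1,0,3,1} = 2
G(15) = mex{2,1,0,2} = 3
G(16) = mex{3,2,1,3} = 0
G(17) = mex{0,3,2,0} = 1
G(18) = mex{1,0,3,1} = 2
G(19) = mex{2,1,0,2} = 3
G(20) = mex{3,2,1,3} = 0
G(21) = mex{0,3,2,0} = 1
G(22) = mex{1,0,3,1} = 2
G(23) = mex{2,1,0,2} = 3
G_C(23) = 3.
Combined Grundy value = 0 ⊕ 2 ⊕ 3 = 1.

1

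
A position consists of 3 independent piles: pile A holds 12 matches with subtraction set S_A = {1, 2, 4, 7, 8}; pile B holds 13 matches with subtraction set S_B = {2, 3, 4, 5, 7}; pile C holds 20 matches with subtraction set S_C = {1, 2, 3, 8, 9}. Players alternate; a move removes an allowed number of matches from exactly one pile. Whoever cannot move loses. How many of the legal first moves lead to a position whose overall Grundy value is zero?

6

Pile A, S = {1, 2, 4, 7, 8}:
n :  0  1  2  3  4  5  6  7  8  9 10 11 12
G :  0  1  2  0  1  2  0  1  2  0  1  2  0
G_A(12) = 0.
Pile B, S = {2, 3, 4, 5, 7}:
G(0) = 0
G(1) = mex{} = 0
G(2) = mex{0} = 1
G(3) = mex{0,0} = 1
G(4) = mex{1,0,0} = 2
G(5) = mex{1,1,0,0} = 2
G(6) = mex{2,1,1,0} = 3
G(7) = mex{2,2,1,1,0} = 3
G(8) = mex{3,2,2,1,0} = 4
G(9) = mex{3,3,2,2,1} = 0
G(10) = mex{4,3,3,2,1} = 0
G(11) = mex{0,4,3,3,2} = 1
G(12) = mex{0,0,4,3,2} = 1
G(13) = mex{1,0,0,4,3} = 2
G_B(13) = 2.
Pile C, S = {1, 2, 3, 8, 9}:
n :  0  1  2  3  4  5  6  7  8  9 10 11 12 13 14 15 16 17 18 19 20
G :  0  1  2  3  0  1  2  3  4  5  0  1  2  3  0  1  2  3  4  5  0
G_C(20) = 0.
Combined Grundy value = 0 ⊕ 2 ⊕ 0 = 2.
A winning move leaves total XOR = 0, i.e. changes one component's Grundy value g to g ⊕ X where X is the current total.
Pile A: need g' = 0⊕2 = 2. Options: 12−1→G=2, 12−2→G=1, 12−4→G=2, 12−7→G=2, 12−8→G=1. Hits: 3.
Pile B: need g' = 2⊕2 = 0. Options: 13−2→G=1, 13−3→G=0, 13−4→G=0, 13−5→G=4, 13−7→G=3. Hits: 2.
Pile C: need g' = 0⊕2 = 2. Options: 20−1→G=5, 20−2→G=4, 20−3→G=3, 20−8→G=2, 20−9→G=1. Hits: 1.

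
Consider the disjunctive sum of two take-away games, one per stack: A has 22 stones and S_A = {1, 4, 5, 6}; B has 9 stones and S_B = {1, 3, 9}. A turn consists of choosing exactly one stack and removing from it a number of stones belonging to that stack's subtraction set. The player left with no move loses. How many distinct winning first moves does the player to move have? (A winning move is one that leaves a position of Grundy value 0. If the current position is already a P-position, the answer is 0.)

Stack A, S = {1, 4, 5, 6}:
n :  0  1  2  3  4  5  6  7  8  9 10 11 12 13 14 15 16 17 18 19 20 21 22
G :  0  1  0  1  2  3  2  3  4  0  1  0  1  2  3  2  3  4  0  1  0  1  2
G_A(22) = 2.
Stack B, S = {1, 3, 9}:
G(0) = 0
G(1) = mex{0} = 1
G(2) = mex{1} = 0
G(3) = mex{0,0} = 1
G(4) = mex{1,1} = 0
G(5) = mex{0,0} = 1
G(6) = mex{1,1} = 0
G(7) = mex{0,0} = 1
G(8) = mex{1,1} = 0
G(9) = mex{0,0,0} = 1
G_B(9) = 1.
Combined Grundy value = 2 ⊕ 1 = 3.
A winning move leaves total XOR = 0, i.e. changes one component's Grundy value g to g ⊕ X where X is the current total.
Stack A: need g' = 2⊕3 = 1. Options: 22−1→G=1, 22−4→G=0, 22−5→G=4, 22−6→G=3. Hits: 1.
Stack B: need g' = 1⊕3 = 2. Options: 9−1→G=0, 9−3→G=0, 9−9→G=0. Hits: 0.

1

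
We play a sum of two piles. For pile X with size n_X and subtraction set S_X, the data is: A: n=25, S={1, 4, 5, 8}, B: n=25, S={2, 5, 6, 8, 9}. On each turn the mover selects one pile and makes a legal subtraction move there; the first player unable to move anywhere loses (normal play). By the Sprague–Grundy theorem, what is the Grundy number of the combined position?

3

Pile A, S = {1, 4, 5, 8}:
G(0) = 0
G(1) = mex{0} = 1
G(2) = mex{1} = 0
G(3) = mex{0} = 1
G(4) = mex{1,0} = 2
G(5) = mex{2,1,0} = 3
G(6) = mex{3,0,1} = 2
G(7) = mex{2,1,0} = 3
G(8) = mex{3,2,1,0} = 4
G(9) = mex{4,3,2,1} = 0
G(10) = mex{0,2,3,0} = 1
G(11) = mex{1,3,2,1} = 0
G(12) = mex{0,4,3,2} = 1
G(13) = mex{1,0,4,3} = 2
G(14) = mex{2,1,0,2} = 3
G(15) = mex{3,0,1,3} = 2
G(16) = mex{2,1,0,4} = 3
G(17) = mex{3,2,1,0} = 4
G(18) = mex{4,3,2,1} = 0
G(19) = mex{0,2,3,0} = 1
G(20) = mex{1,3,2,1} = 0
G(21) = mex{0,4,3,2} = 1
G(22) = mex{1,0,4,3} = 2
G(23) = mex{2,1,0,2} = 3
G(24) = mex{3,0,1,3} = 2
G(25) = mex{2,1,0,4} = 3
G_A(25) = 3.
Pile B, S = {2, 5, 6, 8, 9}:
G(0) = 0
G(1) = mex{} = 0
G(2) = mex{0} = 1
G(3) = mex{0} = 1
G(4) = mex{1} = 0
G(5) = mex{1,0} = 2
G(6) = mex{0,0,0} = 1
G(7) = mex{2,1,0} = 3
G(8) = mex{1,1,1,0} = 2
G(9) = mex{3,0,1,0,0} = 2
G(10) = mex{2,2,0,1,0} = 3
G(11) = mex{2,1,2,1,1} = 0
G(12) = mex{3,3,1,0,1} = 2
G(13) = mex{0,2,3,2,0} = 1
G(14) = mex{2,2,2,1,2} = 0
G(15) = mex{1,3,2,3,1} = 0
G(16) = mex{0,0,3,2,3} = 1
G(17) = mex{0,2,0,2,2} = 1
G(18) = mex{1,1,2,3,2} = 0
G(19) = mex{1,0,1,0,3} = 2
G(20) = mex{0,0,0,2,0} = 1
G(21) = mex{2,1,0,1,2} = 3
G(22) = mex{1,1,1,0,1} = 2
G(23) = mex{3,0,1,0,0} = 2
G(24) = mex{2,2,0,1,0} = 3
G(25) = mex{2,1,2,1,1} = 0
G_B(25) = 0.
Combined Grundy value = 3 ⊕ 0 = 3.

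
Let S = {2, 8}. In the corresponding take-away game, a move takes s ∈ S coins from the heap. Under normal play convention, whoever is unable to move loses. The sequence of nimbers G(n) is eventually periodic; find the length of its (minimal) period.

G(0) = 0
G(1) = mex{} = 0
G(2) = mex{0} = 1
G(3) = mex{0} = 1
G(4) = mex{1} = 0
G(5) = mex{1} = 0
G(6) = mex{0} = 1
G(7) = mex{0} = 1
G(8) = mex{1,0} = 2
G(9) = mex{1,0} = 2
G(10) = mex{2,1} = 0
G(11) = mex{2,1} = 0
G(12) = mex{0,0} = 1
G(13) = mex{0,0} = 1
G(14) = mex{1,1} = 0
G(15) = mex{1,1} = 0
G(16) = mex{0,2} = 1
G(17) = mex{0,2} = 1
G(18) = mex{1,0} = 2
G(19) = mex{1,0} = 2
G(20) = mex{2,1} = 0
G(21) = mex{2,1} = 0
G(n+10) = G(n) holds for n = 0,…,7 (a full window of length max(S) = 8), so the sequence is purely periodic with period 10.

10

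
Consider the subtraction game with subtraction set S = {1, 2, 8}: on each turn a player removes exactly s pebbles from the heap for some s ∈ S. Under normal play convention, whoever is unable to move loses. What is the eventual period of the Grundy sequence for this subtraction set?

3

n :  0  1  2  3  4  5  6  7  8  9 10 11 12 13 14
G :  0  1  2  0  1  2  0  1  2  0  1  2  0  1  2
G(n+3) = G(n) holds for n = 0,…,7 (a full window of length max(S) = 8), so the sequence is purely periodic with period 3.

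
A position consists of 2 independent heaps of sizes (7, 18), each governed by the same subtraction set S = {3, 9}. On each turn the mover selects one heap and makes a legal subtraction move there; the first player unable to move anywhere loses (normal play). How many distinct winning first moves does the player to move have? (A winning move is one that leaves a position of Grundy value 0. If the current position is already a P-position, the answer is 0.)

All heaps use S = {3, 9}:
n :  0  1  2  3  4  5  6  7  8  9 10 11 12 13 14 15 16 17 18
G :  0  0  0  1  1  1  0  0  0  1  1  1  0  0  0  1  1  1  0
Heap A: G(7) = 0.
Heap B: G(18) = 0.
Combined Grundy value = 0 ⊕ 0 = 0.
A winning move leaves total XOR = 0, i.e. changes one component's Grundy value g to g ⊕ X where X is the current total.
Heap A: target g' = 0⊕0 = 0, but every legal move changes the Grundy value (mex property), so 0 moves.
Heap B: target g' = 0⊕0 = 0, but every legal move changes the Grundy value (mex property), so 0 moves.

0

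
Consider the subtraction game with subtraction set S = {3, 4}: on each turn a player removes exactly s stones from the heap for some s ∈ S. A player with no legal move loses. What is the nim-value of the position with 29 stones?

G(0) = 0
G(1) = mex{} = 0
G(2) = mex{} = 0
G(3) = mex{0} = 1
G(4) = mex{0,0} = 1
G(5) = mex{0,0} = 1
G(6) = mex{1,0} = 2
G(7) = mex{1,1} = 0
G(8) = mex{1,1} = 0
G(9) = mex{2,1} = 0
G(10) = mex{0,2} = 1
G(11) = mex{0,0} = 1
G(12) = mex{0,0} = 1
G(13) = mex{1,0} = 2
G(14) = mex{1,1} = 0
G(15) = mex{1,1} = 0
G(16) = mex{2,1} = 0
G(17) = mex{0,2} = 1
G(18) = mex{0,0} = 1
G(19) = mex{0,0} = 1
G(20) = mex{1,0} = 2
G(21) = mex{1,1} = 0
G(22) = mex{1,1} = 0
G(23) = mex{2,1} = 0
G(24) = mex{0,2} = 1
G(25) = mex{0,0} = 1
G(26) = mex{0,0} = 1
G(27) = mex{1,0} = 2
G(28) = mex{1,1} = 0
G(29) = mex{1,1} = 0

0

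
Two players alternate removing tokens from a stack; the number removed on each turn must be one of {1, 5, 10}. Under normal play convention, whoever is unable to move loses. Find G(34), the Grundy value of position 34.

n :  0  1  2  3  4  5  6  7  8  9 10 11 12 13 14 15 16 17 18 19 20 21 22 23 24 25 26 27 28 29 30 31 32 33 34
G :  0  1  0  1  0  1  0  1  0  1  2  3  2  3  2  0  1  0  1  0  1  0  1  0  1  2  3  2  3  2  0  1  0  1  0

0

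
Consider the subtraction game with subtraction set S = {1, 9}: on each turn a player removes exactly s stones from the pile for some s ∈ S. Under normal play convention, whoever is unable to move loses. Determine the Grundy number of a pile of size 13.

G(0) = 0
G(1) = mex{0} = 1
G(2) = mex{1} = 0
G(3) = mex{0} = 1
G(4) = mex{1} = 0
G(5) = mex{0} = 1
G(6) = mex{1} = 0
G(7) = mex{0} = 1
G(8) = mex{1} = 0
G(9) = mex{0,0} = 1
G(10) = mex{1,1} = 0
G(11) = mex{0,0} = 1
G(12) = mex{1,1} = 0
G(13) = mex{0,0} = 1

1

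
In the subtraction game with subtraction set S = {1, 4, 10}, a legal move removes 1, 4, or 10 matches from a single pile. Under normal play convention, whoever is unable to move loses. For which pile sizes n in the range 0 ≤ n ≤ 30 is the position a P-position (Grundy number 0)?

n :  0  1  2  3  4  5  6  7  8  9 10 11 12 13 14 15 16 17 18 19 20 21 22 23 24 25 26 27 28 29 30
G :  0  1  0  1  2  0  1  0  1  2  3  2  3  0  1  3  0  1  0  1  2  0  1  2  0  1  2  0  1  0  1
P-positions are exactly the n with G(n) = 0.

0, 2, 5, 7, 13, 16, 18, 21, 24, 27, 29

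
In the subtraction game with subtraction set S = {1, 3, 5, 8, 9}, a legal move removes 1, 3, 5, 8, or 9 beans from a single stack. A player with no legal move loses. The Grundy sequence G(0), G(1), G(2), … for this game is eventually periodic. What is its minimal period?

16

n :  0  1  2  3  4  5  6  7  8  9 10 11 12 13 14 15 16 17 18 19 20 21 22 23 24 25 26 27 28 29 30 31 32 33
G :  0  1  0  1  0  1  0  1  2  3  2  3  2  3  2  3  0  1  0  1  0  1  0  1  2  3  2  3  2  3  2  3  0  1
G(n+16) = G(n) holds for n = 0,…,8 (a full window of length max(S) = 9), so the sequence is purely periodic with period 16.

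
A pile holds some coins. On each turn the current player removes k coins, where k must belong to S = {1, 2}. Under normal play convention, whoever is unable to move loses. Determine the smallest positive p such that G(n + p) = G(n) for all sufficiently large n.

3

n :  0  1  2  3  4  5  6  7  8  9 10 11 12 13 14
G :  0  1  2  0  1  2  0  1  2  0  1  2  0  1  2
G(n+3) = G(n) holds for n = 0,…,1 (a full window of length max(S) = 2), so the sequence is purely periodic with period 3.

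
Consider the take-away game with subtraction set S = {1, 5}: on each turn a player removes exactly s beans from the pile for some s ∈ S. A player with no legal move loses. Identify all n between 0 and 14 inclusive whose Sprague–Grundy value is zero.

G(0) = 0
G(1) = mex{0} = 1
G(2) = mex{1} = 0
G(3) = mex{0} = 1
G(4) = mex{1} = 0
G(5) = mex{0,0} = 1
G(6) = mex{1,1} = 0
G(7) = mex{0,0} = 1
G(8) = mex{1,1} = 0
G(9) = mex{0,0} = 1
G(10) = mex{1,1} = 0
G(11) = mex{0,0} = 1
G(12) = mex{1,1} = 0
G(13) = mex{0,0} = 1
G(14) = mex{1,1} = 0
P-positions are exactly the n with G(n) = 0.

0, 2, 4, 6, 8, 10, 12, 14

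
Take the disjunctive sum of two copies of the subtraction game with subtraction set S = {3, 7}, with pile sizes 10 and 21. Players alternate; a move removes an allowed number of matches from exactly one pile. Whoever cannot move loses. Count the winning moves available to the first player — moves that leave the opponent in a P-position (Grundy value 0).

All piles use S = {3, 7}:
n :  0  1  2  3  4  5  6  7  8  9 10 11 12 13 14 15 16 17 18 19 20 21
G :  0  0  0  1  1  1  0  2  2  1  0  0  0  1  1  1  0  2  2  1  0  0
Pile A: G(10) = 0.
Pile B: G(21) = 0.
Combined Grundy value = 0 ⊕ 0 = 0.
A winning move leaves total XOR = 0, i.e. changes one component's Grundy value g to g ⊕ X where X is the current total.
Pile A: target g' = 0⊕0 = 0, but every legal move changes the Grundy value (mex property), so 0 moves.
Pile B: target g' = 0⊕0 = 0, but every legal move changes the Grundy value (mex property), so 0 moves.

0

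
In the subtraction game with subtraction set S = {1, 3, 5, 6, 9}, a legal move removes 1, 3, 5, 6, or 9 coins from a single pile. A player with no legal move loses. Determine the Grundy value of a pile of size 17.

1

n :  0  1  2  3  4  5  6  7  8  9 10 11 12 13 14 15 16 17
G :  0  1  0  1  0  1  2  3  2  3  2  3  0  1  0  1  0  1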